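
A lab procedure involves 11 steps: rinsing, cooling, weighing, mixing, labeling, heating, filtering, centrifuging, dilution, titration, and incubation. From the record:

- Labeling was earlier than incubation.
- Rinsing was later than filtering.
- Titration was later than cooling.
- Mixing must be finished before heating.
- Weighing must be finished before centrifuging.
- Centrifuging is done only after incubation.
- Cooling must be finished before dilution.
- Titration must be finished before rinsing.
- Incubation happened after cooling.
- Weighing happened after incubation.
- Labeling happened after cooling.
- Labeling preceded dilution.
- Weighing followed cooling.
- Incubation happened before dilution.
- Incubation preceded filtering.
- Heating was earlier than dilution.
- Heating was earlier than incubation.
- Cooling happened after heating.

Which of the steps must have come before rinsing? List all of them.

Directly stated before rinsing: filtering and titration.
Cooling reaches rinsing via cooling → titration → rinsing.
Heating reaches rinsing via heating → incubation → filtering → rinsing.
Incubation reaches rinsing via incubation → filtering → rinsing.
Likewise labeling and mixing each reach rinsing by chaining the stated constraints.
No chain forces dilution (or any of the others) ahead of rinsing.

cooling, filtering, heating, incubation, labeling, mixing, titration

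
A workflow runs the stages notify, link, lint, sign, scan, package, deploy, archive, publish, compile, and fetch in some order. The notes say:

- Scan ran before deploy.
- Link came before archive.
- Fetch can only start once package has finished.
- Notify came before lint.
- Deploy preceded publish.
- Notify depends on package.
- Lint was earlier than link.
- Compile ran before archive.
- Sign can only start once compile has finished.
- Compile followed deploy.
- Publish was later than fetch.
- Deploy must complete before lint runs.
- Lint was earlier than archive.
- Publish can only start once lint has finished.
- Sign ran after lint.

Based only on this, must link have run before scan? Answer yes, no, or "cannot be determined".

Tracing the constraints gives scan → deploy → lint → link, so scan must come before link.
That means link cannot be before scan.

no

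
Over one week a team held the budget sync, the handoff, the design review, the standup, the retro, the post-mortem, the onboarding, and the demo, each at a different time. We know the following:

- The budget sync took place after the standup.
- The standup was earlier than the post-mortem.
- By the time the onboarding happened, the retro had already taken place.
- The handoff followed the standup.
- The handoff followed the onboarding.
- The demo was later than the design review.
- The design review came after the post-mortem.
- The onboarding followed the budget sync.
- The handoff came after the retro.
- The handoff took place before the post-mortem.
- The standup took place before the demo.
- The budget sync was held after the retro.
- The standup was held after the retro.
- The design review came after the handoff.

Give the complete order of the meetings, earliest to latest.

the retro, the standup, the budget sync, the onboarding, the handoff, the post-mortem, the design review, the demo

The constraints fix every adjacent pair, so only one ordering works:
the retro → the standup → the budget sync → the onboarding → the handoff → the post-mortem → the design review → the demo.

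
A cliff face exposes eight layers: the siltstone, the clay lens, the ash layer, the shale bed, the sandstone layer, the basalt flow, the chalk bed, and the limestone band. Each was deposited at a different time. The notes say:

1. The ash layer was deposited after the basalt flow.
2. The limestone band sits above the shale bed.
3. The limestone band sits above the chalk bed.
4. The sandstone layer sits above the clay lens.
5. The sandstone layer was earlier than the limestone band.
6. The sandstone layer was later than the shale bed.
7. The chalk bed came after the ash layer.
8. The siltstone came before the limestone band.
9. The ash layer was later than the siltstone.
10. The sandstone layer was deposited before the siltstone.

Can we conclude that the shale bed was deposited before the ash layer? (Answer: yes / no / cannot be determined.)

yes

Chain the constraints: the shale bed → the sandstone layer → the siltstone → the ash layer. Each link is directly stated, so the shale bed comes before the ash layer.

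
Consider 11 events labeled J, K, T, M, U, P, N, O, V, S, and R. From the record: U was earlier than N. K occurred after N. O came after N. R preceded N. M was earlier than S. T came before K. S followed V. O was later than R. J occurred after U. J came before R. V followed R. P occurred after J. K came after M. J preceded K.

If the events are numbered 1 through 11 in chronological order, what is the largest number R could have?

R must come before K, N, O, S, and V — 5 events forced after it.
Everything else can be placed before R in some valid order, so R can sit as late as position 11 − 5 = 6.

6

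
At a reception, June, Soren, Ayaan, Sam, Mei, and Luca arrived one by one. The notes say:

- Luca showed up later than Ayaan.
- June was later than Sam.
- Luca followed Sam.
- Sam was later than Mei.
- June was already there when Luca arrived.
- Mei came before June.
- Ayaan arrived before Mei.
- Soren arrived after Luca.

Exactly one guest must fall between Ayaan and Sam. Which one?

Tracing the constraints gives Ayaan → Mei → Sam, so Mei sits after Ayaan and before Sam.
No other guest is forced both after Ayaan and before Sam.

Mei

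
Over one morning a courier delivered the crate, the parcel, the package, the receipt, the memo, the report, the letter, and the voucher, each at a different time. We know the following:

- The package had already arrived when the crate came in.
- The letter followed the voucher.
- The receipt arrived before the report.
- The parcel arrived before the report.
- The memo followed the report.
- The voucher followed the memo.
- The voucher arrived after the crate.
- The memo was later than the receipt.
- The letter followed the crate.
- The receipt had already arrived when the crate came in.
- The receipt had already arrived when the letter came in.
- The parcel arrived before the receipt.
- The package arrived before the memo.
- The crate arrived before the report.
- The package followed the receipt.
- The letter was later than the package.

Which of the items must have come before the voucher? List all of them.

Directly stated before the voucher: the crate and the memo.
The package reaches the voucher via the package → the memo → the voucher.
The parcel reaches the voucher via the parcel → the report → the memo → the voucher.
The receipt reaches the voucher via the receipt → the memo → the voucher.
Likewise the report reaches the voucher by chaining the stated constraints.
No chain forces the letter ahead of the voucher.

the crate, the memo, the package, the parcel, the receipt, the report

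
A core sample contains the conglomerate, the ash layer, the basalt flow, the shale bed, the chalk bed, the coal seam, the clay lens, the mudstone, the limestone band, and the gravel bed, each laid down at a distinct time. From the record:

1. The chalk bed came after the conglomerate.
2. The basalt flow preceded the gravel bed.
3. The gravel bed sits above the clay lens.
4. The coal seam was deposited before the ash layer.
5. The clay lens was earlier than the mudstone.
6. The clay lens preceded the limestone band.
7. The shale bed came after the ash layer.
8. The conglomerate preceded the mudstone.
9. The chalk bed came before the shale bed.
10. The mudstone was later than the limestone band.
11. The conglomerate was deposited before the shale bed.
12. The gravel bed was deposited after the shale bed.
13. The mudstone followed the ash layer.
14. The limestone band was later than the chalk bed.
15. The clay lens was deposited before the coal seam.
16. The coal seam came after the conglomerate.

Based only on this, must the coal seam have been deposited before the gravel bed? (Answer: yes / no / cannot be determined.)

Chain the constraints: the coal seam → the ash layer → the shale bed → the gravel bed. Each link is directly stated, so the coal seam comes before the gravel bed.

yes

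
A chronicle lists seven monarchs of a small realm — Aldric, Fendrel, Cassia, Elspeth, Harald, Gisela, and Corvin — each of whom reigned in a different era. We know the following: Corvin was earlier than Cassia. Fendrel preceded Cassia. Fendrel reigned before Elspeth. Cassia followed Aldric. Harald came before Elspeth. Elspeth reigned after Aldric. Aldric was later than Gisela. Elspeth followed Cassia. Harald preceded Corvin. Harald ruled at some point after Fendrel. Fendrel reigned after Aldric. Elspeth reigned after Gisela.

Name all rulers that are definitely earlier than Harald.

Aldric, Fendrel, Gisela

Directly stated before Harald: Fendrel.
Aldric reaches Harald via Aldric → Fendrel → Harald.
Gisela reaches Harald via Gisela → Aldric → Fendrel → Harald.
No chain forces Cassia (or any of the others) ahead of Harald.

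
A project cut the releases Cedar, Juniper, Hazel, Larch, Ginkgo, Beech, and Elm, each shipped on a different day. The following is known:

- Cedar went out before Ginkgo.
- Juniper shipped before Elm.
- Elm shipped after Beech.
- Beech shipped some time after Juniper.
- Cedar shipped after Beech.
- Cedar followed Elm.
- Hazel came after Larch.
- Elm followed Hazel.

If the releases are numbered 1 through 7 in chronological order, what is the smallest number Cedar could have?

6

Beech, Elm, Hazel, Juniper, and Larch must all come before Cedar — 5 forced predecessors.
Nothing else is forced ahead of Cedar, so its earliest slot is position 5 + 1 = 6.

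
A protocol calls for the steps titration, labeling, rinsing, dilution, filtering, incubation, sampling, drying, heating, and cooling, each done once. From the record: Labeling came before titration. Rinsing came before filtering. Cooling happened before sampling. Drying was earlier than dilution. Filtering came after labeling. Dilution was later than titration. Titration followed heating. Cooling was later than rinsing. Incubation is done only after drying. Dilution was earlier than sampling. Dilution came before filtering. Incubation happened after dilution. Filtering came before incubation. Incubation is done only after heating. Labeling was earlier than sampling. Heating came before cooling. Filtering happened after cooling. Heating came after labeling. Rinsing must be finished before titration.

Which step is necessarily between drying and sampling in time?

dilution

Tracing the constraints gives drying → dilution → sampling, so dilution sits after drying and before sampling.
No other step is forced both after drying and before sampling.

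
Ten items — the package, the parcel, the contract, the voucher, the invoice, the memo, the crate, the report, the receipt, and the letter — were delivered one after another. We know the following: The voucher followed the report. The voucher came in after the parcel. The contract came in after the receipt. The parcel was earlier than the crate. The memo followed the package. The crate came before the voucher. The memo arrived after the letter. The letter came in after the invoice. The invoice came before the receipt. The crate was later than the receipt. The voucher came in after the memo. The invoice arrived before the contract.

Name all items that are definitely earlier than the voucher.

Directly stated before the voucher: the crate, the memo, the parcel, and the report.
The invoice reaches the voucher via the invoice → the letter → the memo → the voucher.
The letter reaches the voucher via the letter → the memo → the voucher.
The package reaches the voucher via the package → the memo → the voucher.
Likewise the receipt reaches the voucher by chaining the stated constraints.

the crate, the invoice, the letter, the memo, the package, the parcel, the receipt, the report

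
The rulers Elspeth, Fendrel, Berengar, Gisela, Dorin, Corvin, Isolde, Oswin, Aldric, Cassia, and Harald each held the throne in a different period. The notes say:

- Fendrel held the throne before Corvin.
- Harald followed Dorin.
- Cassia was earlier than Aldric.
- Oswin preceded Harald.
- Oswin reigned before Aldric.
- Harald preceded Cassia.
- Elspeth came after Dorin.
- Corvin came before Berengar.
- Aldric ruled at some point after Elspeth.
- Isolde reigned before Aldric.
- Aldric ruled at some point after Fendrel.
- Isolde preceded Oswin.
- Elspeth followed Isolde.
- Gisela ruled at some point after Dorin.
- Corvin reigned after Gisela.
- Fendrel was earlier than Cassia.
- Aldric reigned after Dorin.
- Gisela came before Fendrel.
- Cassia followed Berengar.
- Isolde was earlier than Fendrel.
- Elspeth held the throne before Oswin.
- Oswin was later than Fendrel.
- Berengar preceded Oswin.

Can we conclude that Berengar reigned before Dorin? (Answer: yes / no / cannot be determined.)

no

Tracing the constraints gives Dorin → Gisela → Corvin → Berengar, so Dorin must come before Berengar.
That means Berengar cannot be before Dorin.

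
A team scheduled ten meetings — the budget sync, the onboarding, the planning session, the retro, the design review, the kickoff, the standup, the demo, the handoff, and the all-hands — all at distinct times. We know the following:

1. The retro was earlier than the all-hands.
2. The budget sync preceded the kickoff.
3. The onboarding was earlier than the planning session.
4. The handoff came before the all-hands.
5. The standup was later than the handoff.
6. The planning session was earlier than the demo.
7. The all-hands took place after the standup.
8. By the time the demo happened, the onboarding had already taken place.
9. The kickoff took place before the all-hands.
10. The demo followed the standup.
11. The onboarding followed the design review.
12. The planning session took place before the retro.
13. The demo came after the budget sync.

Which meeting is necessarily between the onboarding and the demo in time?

Tracing the constraints gives the onboarding → the planning session → the demo, so the planning session sits after the onboarding and before the demo.
No other meeting is forced both after the onboarding and before the demo.

the planning session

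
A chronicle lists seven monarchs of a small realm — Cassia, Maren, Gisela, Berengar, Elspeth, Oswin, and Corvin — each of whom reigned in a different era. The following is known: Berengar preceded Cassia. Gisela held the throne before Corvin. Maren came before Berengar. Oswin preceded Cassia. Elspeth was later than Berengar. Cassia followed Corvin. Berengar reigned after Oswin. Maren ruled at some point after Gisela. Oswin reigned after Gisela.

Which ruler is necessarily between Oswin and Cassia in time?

Berengar

Tracing the constraints gives Oswin → Berengar → Cassia, so Berengar sits after Oswin and before Cassia.
No other ruler is forced both after Oswin and before Cassia.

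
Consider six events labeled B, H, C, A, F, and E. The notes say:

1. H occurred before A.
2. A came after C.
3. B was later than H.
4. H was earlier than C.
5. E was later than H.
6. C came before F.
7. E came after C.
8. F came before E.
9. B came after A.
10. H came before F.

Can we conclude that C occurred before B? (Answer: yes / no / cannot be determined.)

yes

Chain the constraints: C → A → B. Each link is directly stated, so C comes before B.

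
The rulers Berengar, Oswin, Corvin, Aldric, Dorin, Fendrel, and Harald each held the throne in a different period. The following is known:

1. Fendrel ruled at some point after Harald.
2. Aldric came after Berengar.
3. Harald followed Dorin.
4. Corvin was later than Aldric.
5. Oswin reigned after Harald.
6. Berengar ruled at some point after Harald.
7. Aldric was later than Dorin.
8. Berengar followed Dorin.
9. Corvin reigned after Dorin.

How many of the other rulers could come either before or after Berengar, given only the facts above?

Forced before Berengar: Dorin and Harald; forced after Berengar: Aldric and Corvin.
That leaves Fendrel and Oswin with no forced order relative to Berengar — 2.

2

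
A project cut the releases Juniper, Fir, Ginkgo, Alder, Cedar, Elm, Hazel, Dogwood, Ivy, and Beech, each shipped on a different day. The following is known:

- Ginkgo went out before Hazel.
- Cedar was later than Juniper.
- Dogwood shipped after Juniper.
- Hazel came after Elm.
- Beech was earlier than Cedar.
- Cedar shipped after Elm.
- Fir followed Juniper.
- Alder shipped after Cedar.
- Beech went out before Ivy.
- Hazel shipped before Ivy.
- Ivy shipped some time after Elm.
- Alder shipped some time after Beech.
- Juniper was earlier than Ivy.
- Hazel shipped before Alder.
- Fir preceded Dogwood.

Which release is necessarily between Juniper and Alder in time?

Cedar

Tracing the constraints gives Juniper → Cedar → Alder, so Cedar sits after Juniper and before Alder.
No other release is forced both after Juniper and before Alder.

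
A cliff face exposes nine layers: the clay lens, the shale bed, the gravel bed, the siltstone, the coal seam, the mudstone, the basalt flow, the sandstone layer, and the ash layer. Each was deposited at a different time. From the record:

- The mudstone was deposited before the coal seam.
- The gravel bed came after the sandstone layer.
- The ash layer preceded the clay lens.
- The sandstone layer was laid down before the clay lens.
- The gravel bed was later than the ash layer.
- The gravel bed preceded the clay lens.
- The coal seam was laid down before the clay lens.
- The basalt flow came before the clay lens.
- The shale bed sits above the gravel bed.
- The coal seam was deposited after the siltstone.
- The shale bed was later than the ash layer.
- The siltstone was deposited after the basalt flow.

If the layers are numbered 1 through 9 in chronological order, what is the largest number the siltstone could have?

The siltstone must come before the clay lens and the coal seam — 2 layers forced after it.
Everything else can be placed before the siltstone in some valid order, so the siltstone can sit as late as position 9 − 2 = 7.

7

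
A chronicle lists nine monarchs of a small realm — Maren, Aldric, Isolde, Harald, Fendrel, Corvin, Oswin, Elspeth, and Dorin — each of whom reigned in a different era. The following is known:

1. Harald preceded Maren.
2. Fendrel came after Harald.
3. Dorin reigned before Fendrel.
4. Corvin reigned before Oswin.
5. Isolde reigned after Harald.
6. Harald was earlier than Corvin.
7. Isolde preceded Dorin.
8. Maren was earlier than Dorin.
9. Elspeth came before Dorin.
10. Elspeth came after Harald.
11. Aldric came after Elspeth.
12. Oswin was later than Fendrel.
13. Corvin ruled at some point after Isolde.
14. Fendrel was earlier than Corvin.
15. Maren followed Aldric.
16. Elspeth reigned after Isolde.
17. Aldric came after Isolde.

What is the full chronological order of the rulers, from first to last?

The constraints fix every adjacent pair, so only one ordering works:
Harald → Isolde → Elspeth → Aldric → Maren → Dorin → Fendrel → Corvin → Oswin.

Harald, Isolde, Elspeth, Aldric, Maren, Dorin, Fendrel, Corvin, Oswin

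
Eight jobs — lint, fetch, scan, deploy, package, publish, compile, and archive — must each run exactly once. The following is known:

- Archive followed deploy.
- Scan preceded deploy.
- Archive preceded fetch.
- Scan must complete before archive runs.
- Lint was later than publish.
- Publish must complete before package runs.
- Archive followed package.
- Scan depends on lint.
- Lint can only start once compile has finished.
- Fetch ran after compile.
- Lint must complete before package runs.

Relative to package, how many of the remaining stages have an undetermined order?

Forced before package: compile, lint, and publish; forced after package: archive and fetch.
That leaves deploy and scan with no forced order relative to package — 2.

2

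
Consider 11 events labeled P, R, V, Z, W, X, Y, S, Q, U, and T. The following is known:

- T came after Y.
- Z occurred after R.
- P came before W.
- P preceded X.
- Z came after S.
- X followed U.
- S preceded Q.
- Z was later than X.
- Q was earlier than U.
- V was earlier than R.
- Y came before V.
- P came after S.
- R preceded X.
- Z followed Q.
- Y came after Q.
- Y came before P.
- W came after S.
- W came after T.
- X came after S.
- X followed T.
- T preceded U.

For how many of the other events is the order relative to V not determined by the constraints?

4

Forced before V: Q, S, and Y; forced after V: R, X, and Z.
That leaves P, T, U, and W with no forced order relative to V — 4.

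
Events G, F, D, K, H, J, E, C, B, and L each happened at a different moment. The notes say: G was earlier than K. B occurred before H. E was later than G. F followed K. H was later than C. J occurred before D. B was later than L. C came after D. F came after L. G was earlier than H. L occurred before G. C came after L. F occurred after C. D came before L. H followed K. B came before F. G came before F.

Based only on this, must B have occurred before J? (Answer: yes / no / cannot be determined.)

no

Tracing the constraints gives J → D → L → B, so J must come before B.
That means B cannot be before J.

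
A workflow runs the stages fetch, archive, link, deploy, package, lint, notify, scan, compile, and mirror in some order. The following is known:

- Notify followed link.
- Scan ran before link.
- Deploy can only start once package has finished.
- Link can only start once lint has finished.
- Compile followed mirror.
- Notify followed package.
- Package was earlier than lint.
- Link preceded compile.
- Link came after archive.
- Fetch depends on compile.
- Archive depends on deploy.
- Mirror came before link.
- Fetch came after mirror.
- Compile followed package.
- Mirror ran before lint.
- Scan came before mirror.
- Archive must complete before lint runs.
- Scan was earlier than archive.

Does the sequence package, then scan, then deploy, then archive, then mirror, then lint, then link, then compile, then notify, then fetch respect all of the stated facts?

Check each stated constraint against the proposed order — e.g. package is ahead of compile; package is ahead of notify. Every pair is in the required order; nothing is violated.

yes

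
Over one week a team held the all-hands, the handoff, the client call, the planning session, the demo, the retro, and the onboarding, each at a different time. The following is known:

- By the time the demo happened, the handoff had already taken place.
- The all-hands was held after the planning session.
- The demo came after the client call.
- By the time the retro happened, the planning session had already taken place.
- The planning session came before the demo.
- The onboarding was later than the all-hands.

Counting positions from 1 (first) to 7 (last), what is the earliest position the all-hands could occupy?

2

The planning session must come before the all-hands — 1 forced predecessor.
Nothing else is forced ahead of the all-hands, so its earliest slot is position 1 + 1 = 2.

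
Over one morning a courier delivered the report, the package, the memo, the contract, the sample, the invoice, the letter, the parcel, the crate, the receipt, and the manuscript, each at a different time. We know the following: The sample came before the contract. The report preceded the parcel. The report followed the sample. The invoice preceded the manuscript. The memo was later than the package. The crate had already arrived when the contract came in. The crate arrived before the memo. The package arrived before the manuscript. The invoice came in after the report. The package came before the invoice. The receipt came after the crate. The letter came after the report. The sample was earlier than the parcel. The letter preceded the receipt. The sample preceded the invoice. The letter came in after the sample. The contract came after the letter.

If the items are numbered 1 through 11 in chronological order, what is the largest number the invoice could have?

10

The invoice must come before the manuscript — 1 item forced after it.
Everything else can be placed before the invoice in some valid order, so the invoice can sit as late as position 11 − 1 = 10.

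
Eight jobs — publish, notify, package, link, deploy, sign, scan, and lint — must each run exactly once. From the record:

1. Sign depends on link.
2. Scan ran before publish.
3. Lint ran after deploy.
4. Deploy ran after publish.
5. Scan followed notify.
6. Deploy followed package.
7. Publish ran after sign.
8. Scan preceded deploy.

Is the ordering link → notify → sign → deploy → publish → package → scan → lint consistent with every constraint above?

no

The constraints require scan before deploy, but in the proposed sequence deploy appears ahead of scan. That one violation is enough.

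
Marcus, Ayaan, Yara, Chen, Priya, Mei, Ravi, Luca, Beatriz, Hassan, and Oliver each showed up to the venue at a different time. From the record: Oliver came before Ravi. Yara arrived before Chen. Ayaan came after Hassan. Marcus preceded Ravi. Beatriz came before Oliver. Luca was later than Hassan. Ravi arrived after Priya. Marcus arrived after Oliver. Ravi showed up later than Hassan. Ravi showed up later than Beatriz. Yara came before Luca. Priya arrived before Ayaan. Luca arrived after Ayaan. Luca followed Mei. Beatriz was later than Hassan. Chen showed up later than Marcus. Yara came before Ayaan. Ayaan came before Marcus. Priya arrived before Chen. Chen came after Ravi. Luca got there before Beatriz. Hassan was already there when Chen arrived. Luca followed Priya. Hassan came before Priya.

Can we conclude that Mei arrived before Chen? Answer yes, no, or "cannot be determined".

yes

Chain the constraints: Mei → Luca → Beatriz → Ravi → Chen. Each link is directly stated, so Mei comes before Chen.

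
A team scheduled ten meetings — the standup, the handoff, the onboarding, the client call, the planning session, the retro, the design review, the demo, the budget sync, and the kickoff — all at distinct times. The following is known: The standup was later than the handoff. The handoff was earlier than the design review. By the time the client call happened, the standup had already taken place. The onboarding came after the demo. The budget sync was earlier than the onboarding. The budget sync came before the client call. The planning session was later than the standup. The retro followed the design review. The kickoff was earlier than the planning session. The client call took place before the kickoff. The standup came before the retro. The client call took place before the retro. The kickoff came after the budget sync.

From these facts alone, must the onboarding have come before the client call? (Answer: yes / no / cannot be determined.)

cannot be determined

No chain of stated constraints runs from the onboarding to the client call, and none runs from the client call to the onboarding either.
So the relative order of the onboarding and the client call is not fixed by the given facts.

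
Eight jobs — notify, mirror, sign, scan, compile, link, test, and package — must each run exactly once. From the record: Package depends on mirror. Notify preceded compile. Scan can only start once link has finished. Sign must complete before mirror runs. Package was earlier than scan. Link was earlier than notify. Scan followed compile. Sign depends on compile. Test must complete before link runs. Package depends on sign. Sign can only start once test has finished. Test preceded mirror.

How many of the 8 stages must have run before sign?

Directly stated before sign: compile and test.
Link reaches sign via link → notify → compile → sign.
Notify reaches sign via notify → compile → sign.
No chain forces mirror (or any of the others) ahead of sign.
That's compile, link, notify, and test — 4 in all.

4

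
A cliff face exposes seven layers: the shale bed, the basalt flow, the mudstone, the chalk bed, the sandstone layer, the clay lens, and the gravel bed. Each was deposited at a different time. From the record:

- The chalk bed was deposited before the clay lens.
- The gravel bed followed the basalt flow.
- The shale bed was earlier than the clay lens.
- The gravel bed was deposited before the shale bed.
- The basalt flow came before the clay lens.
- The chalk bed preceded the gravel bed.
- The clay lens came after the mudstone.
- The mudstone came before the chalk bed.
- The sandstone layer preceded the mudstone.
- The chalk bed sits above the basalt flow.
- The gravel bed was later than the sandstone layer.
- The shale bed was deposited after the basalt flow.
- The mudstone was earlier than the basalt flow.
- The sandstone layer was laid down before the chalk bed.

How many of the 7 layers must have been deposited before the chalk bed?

3

Directly stated before the chalk bed: the basalt flow, the mudstone, and the sandstone layer.
No chain forces the shale bed (or any of the others) ahead of the chalk bed.
That's the basalt flow, the mudstone, and the sandstone layer — 3 in all.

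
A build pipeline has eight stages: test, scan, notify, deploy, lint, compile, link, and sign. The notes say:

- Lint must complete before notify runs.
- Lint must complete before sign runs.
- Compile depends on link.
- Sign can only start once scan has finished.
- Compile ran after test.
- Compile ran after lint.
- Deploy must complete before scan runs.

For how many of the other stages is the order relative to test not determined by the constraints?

Forced after test: compile.
That leaves deploy, link, lint, notify, scan, and sign with no forced order relative to test — 6.

6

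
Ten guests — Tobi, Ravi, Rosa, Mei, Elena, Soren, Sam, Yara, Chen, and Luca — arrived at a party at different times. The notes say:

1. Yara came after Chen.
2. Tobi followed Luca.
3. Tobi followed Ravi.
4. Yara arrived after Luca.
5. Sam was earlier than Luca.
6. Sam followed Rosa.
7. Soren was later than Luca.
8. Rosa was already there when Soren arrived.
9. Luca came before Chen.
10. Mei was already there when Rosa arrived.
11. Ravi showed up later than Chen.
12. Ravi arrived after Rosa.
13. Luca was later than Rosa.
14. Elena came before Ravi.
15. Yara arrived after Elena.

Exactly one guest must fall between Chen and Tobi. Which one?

Ravi

Tracing the constraints gives Chen → Ravi → Tobi, so Ravi sits after Chen and before Tobi.
No other guest is forced both after Chen and before Tobi.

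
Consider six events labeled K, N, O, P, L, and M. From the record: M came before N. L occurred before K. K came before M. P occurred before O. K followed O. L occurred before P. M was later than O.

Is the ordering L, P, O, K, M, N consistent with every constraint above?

Check each stated constraint against the proposed order — e.g. O is ahead of M; L is ahead of K. Every pair is in the required order; nothing is violated.

yes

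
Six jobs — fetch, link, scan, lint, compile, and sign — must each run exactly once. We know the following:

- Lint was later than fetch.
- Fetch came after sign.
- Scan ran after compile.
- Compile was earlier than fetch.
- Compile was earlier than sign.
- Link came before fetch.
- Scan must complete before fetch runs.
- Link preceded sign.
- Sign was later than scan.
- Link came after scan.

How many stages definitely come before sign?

3

Directly stated before sign: compile, link, and scan.
No chain forces lint (or any of the others) ahead of sign.
That's compile, link, and scan — 3 in all.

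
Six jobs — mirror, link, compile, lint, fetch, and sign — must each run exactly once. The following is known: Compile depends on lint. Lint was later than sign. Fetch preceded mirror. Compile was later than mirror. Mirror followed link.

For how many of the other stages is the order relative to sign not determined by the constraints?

Forced after sign: compile and lint.
That leaves fetch, link, and mirror with no forced order relative to sign — 3.

3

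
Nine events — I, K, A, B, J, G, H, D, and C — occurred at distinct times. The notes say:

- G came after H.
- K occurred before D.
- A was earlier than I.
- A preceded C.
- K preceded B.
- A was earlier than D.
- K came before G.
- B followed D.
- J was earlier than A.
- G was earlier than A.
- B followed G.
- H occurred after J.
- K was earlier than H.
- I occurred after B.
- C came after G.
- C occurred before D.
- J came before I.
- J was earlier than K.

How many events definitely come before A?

4

Directly stated before A: G and J.
H reaches A via H → G → A.
K reaches A via K → G → A.
That's G, H, J, and K — 4 in all.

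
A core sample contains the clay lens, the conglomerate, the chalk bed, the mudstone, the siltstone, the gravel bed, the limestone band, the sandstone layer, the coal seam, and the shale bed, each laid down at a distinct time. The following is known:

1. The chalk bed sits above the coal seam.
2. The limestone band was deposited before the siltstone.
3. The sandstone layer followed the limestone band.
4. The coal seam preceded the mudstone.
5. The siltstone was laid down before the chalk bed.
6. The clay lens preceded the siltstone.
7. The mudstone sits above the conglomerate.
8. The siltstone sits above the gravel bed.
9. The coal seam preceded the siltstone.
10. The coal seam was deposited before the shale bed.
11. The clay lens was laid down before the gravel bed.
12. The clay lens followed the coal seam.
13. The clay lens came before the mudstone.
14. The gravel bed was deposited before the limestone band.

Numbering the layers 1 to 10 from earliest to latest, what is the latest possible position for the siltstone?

9

The siltstone must come before the chalk bed — 1 layer forced after it.
Everything else can be placed before the siltstone in some valid order, so the siltstone can sit as late as position 10 − 1 = 9.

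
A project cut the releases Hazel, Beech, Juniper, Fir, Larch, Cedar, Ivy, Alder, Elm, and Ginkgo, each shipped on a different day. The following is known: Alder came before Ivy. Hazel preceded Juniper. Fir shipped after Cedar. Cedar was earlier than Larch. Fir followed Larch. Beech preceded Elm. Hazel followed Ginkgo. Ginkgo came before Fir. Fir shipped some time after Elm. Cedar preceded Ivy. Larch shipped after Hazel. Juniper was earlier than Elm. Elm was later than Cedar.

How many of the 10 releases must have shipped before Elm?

Directly stated before Elm: Beech, Cedar, and Juniper.
Ginkgo reaches Elm via Ginkgo → Hazel → Juniper → Elm.
Hazel reaches Elm via Hazel → Juniper → Elm.
No chain forces Larch (or any of the others) ahead of Elm.
That's Beech, Cedar, Ginkgo, Hazel, and Juniper — 5 in all.

5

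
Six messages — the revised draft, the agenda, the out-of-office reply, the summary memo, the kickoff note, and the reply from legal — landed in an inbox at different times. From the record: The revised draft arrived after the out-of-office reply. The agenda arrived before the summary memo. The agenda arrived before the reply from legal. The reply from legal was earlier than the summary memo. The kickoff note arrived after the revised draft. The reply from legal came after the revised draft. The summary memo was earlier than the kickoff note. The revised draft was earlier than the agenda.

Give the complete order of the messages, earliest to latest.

the out-of-office reply, the revised draft, the agenda, the reply from legal, the summary memo, the kickoff note

The constraints fix every adjacent pair, so only one ordering works:
the out-of-office reply → the revised draft → the agenda → the reply from legal → the summary memo → the kickoff note.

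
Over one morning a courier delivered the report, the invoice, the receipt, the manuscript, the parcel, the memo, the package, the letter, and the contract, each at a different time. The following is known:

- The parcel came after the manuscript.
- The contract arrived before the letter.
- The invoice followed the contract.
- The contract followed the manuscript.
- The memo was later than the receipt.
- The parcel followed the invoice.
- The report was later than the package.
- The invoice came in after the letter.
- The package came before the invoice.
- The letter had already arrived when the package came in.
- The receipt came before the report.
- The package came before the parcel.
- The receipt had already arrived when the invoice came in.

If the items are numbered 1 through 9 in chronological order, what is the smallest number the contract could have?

The manuscript must come before the contract — 1 forced predecessor.
Nothing else is forced ahead of the contract, so its earliest slot is position 1 + 1 = 2.

2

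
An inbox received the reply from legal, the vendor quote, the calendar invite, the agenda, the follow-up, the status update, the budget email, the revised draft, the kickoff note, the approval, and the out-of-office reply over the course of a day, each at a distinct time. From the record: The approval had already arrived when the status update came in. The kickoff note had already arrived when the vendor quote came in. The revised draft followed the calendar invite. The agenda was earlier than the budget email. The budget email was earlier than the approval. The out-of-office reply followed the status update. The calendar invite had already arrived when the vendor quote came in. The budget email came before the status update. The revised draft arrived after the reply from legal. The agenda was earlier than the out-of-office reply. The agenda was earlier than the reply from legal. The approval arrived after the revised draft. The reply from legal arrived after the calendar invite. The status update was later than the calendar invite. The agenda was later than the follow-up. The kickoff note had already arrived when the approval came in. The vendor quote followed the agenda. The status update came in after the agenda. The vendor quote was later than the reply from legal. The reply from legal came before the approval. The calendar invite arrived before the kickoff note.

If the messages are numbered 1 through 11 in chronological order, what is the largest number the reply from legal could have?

6

The reply from legal must come before the approval, the out-of-office reply, the revised draft, the status update, and the vendor quote — 5 messages forced after it.
Everything else can be placed before the reply from legal in some valid order, so the reply from legal can sit as late as position 11 − 5 = 6.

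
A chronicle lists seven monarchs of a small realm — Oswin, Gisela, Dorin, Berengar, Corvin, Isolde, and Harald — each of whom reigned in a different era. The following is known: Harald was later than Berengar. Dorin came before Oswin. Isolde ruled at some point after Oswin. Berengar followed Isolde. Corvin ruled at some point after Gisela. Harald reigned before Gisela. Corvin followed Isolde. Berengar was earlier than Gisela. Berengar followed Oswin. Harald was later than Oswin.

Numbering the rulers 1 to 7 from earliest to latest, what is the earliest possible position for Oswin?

Dorin must come before Oswin — 1 forced predecessor.
Nothing else is forced ahead of Oswin, so their earliest slot is position 1 + 1 = 2.

2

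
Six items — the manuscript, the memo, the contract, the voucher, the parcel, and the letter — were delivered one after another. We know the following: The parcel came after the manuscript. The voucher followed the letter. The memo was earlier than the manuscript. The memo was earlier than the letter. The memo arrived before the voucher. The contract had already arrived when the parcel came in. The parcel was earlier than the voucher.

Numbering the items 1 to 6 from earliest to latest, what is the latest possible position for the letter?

5

The letter must come before the voucher — 1 item forced after it.
Everything else can be placed before the letter in some valid order, so the letter can sit as late as position 6 − 1 = 5.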